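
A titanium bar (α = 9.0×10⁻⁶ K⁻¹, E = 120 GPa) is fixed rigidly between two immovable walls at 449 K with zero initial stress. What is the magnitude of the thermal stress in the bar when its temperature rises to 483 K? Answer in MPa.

σ = 36.7 MPa

Fully constrained: the free strain ε = αΔT is blocked, so σ = Eε = EαΔT.
|ΔT| = 34 K
σ = 120×10⁹ × 9.0×10⁻⁶ × 34 = 3.67×10⁷ Pa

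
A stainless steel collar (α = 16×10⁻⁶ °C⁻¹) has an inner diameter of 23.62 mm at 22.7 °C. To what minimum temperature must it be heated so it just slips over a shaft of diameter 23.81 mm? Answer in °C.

Required Δd = 23.81 − 23.62 = 0.19 mm
Δd = αd₀ΔT ⇒ ΔT = Δd/(αd₀) = 0.19 / (16×10⁻⁶ × 23.62) = 502.75 K
T_min = 22.7 + 502.75 = 525.45 °C

T = 525 °C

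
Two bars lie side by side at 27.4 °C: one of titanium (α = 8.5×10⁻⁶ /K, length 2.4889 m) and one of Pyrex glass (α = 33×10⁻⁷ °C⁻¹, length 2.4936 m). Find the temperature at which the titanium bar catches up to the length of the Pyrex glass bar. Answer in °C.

L₁(1 + α₁ΔT) = L₂(1 + α₂ΔT) ⇒ ΔT = (L₂ − L₁)/(α₁L₁ − α₂L₂)
L₂ − L₁ = 2.4936 − 2.4889 = 4.70×10⁻³ m
α₁L₁ − α₂L₂ = 8.5×10⁻⁶×2.4889 − 33×10⁻⁷×2.4936 = 1.292677×10⁻⁵ m/K
ΔT = 4.70×10⁻³ / 1.292677×10⁻⁵ = 363.587 K
T = 27.4 + 363.587 = 390.987 °C

T = 391.0 °C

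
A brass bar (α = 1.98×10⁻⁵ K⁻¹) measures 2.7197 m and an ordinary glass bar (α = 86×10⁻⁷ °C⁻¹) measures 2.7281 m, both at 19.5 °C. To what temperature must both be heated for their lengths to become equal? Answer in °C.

T = 295.9 °C

Equal length when α₁L₁ΔT − α₂L₂ΔT = L₂ − L₁ = 8.40×10⁻³ m
α₁L₁ = 5.385006×10⁻⁵, α₂L₂ = 2.346166×10⁻⁵ → Δ(αL) = 3.03884×10⁻⁵ m/K
ΔT = 8.40×10⁻³ / 3.03884×10⁻⁵ = 276.421 K, so T = 19.5 + 276.421 = 295.921 °C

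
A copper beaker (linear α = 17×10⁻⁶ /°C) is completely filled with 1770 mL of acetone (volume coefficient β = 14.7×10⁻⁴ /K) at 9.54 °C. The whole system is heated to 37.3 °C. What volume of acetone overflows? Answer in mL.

69.7 mL

The beaker also expands: β_container ≈ 3α = 5.1×10⁻⁵ /K
Net overflow = V₀(β_liq − 3α_cont)ΔT
β − 3α = 1.47×10⁻³ − 5.1×10⁻⁵ = 1.419×10⁻³ /K; ΔT = 27.76 K
ΔV = 1770 × 1.419×10⁻³ × 27.76 = 69.7 mL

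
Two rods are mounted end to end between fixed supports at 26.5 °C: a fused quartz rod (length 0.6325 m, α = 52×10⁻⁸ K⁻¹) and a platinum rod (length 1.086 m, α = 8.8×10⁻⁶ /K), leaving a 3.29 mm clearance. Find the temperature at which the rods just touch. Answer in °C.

T = 359 °C

Gap closes when ΔL₁ + ΔL₂ = 3.29 mm = 3.29×10⁻³ m
(α₁L₁ + α₂L₂)ΔT = g
α₁L₁ + α₂L₂ = 52×10⁻⁸×0.6325 + 8.8×10⁻⁶×1.086 = 9.8857×10⁻⁶ m/K
ΔT = 3.29×10⁻³ / 9.8857×10⁻⁶ = 332.80 K
T = 26.5 + 332.80 = 359.30 °C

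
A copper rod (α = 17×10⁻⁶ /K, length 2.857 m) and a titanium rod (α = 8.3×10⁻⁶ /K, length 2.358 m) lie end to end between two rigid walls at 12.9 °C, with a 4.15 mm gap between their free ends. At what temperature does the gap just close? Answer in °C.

α₁L₁ = 4.8569×10⁻⁵ m/K, α₂L₂ = 1.95714×10⁻⁵ m/K → total 6.81404×10⁻⁵ m/K
ΔT = g/(α₁L₁+α₂L₂) = 4.15×10⁻³ / 6.81404×10⁻⁵ = 60.904 K
T = 12.9 + 60.904 = 73.804 °C

T = 73.8 °C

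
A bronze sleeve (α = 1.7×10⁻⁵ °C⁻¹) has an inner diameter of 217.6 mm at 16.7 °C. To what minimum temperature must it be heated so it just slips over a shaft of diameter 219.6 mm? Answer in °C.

Required Δd = 219.6 − 217.6 = 2.0 mm
Δd = αd₀ΔT ⇒ ΔT = Δd/(αd₀) = 2.0 / (1.7×10⁻⁵ × 217.6) = 540.66 K
T_min = 16.7 + 540.66 = 557.36 °C

T = 557 °C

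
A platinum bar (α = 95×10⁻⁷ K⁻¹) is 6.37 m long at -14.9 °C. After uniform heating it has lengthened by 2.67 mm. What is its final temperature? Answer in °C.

ΔL = αL₀ΔT ⇒ ΔT = ΔL / (αL₀)
ΔT = 2.67×10⁻³ m / (95×10⁻⁷ × 6.37 m) = 44.121 K
T = -14.9 + 44.121 = 29.221 °C

T = 29.2 °C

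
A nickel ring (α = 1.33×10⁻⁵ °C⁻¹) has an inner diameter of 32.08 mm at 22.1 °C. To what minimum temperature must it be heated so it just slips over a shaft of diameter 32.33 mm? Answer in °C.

T = 608 °C

Required Δd = 32.33 − 32.08 = 0.25 mm
Δd = αd₀ΔT ⇒ ΔT = Δd/(αd₀) = 0.25 / (1.33×10⁻⁵ × 32.08) = 585.94 K
T_min = 22.1 + 585.94 = 608.04 °C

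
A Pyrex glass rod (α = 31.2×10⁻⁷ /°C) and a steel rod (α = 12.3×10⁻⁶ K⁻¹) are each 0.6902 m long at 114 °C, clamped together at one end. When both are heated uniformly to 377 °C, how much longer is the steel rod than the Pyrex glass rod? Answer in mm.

1.67 mm

ΔT = 263 K
Pyrex glass: ΔL = 31.2×10⁻⁷ × 0.6902 m × 263 = 5.6635×10⁻⁴ m = 0.56635 mm
steel: ΔL = 12.3×10⁻⁶ × 0.6902 m × 263 = 2.2327×10⁻³ m = 2.2327 mm
difference = 2.2327 − 0.56635 = 1.66635 mm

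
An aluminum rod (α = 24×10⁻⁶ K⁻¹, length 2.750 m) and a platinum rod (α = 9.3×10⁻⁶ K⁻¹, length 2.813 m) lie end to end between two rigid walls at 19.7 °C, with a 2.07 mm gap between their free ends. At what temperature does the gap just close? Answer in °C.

T = 42.2 °C

Gap closes when ΔL₁ + ΔL₂ = 2.07 mm = 2.07×10⁻³ m
(α₁L₁ + α₂L₂)ΔT = g
α₁L₁ + α₂L₂ = 24×10⁻⁶×2.750 + 9.3×10⁻⁶×2.813 = 9.21609×10⁻⁵ m/K
ΔT = 2.07×10⁻³ / 9.21609×10⁻⁵ = 22.461 K
T = 19.7 + 22.461 = 42.161 °C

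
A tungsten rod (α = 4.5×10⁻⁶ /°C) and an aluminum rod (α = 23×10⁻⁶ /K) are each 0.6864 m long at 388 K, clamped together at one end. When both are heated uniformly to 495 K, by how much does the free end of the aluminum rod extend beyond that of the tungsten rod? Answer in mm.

ΔT = 107 K
tungsten: ΔL = 4.5×10⁻⁶ × 0.6864 m × 107 = 3.3050×10⁻⁴ m = 0.33050 mm
aluminum: ΔL = 23×10⁻⁶ × 0.6864 m × 107 = 1.6892×10⁻³ m = 1.6892 mm
difference = 1.6892 − 0.33050 = 1.3587 mm

1.36 mm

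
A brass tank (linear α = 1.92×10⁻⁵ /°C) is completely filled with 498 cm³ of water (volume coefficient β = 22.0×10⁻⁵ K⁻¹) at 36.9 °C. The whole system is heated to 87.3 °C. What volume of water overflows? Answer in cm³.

4.08 cm³

The tank also expands: β_container ≈ 3α = 5.76×10⁻⁵ /K
Net overflow = V₀(β_liq − 3α_cont)ΔT
β − 3α = 2.20×10⁻⁴ − 5.76×10⁻⁵ = 1.624×10⁻⁴ /K; ΔT = 50.4 K
ΔV = 498 × 1.624×10⁻⁴ × 50.4 = 4.08 cm³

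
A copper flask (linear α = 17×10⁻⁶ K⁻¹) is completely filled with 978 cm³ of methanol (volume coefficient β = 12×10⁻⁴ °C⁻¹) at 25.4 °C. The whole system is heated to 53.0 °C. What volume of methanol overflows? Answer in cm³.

The flask also expands: β_container ≈ 3α = 5.1×10⁻⁵ /K
Net overflow = V₀(β_liq − 3α_cont)ΔT
β − 3α = 1.20×10⁻³ − 5.1×10⁻⁵ = 1.149×10⁻³ /K; ΔT = 27.6 K
ΔV = 978 × 1.149×10⁻³ × 27.6 = 31.0 cm³

31.0 cm³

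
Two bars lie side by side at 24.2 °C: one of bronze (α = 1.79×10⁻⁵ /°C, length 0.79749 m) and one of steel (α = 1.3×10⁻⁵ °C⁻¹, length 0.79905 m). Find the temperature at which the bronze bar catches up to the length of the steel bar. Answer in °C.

T = 425.5 °C

Equal length when α₁L₁ΔT − α₂L₂ΔT = L₂ − L₁ = 1.56×10⁻³ m
α₁L₁ = 1.4275071×10⁻⁵, α₂L₂ = 1.038765×10⁻⁵ → Δ(αL) = 3.887421×10⁻⁶ m/K
ΔT = 1.56×10⁻³ / 3.887421×10⁻⁶ = 401.294 K, so T = 24.2 + 401.294 = 425.494 °C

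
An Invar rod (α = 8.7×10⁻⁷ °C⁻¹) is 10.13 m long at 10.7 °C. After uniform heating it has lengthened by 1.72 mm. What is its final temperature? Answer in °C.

ΔL = αL₀ΔT ⇒ ΔT = ΔL / (αL₀)
ΔT = 1.72×10⁻³ m / (8.7×10⁻⁷ × 10.13 m) = 195.16 K
T = 10.7 + 195.16 = 205.86 °C

T = 206 °C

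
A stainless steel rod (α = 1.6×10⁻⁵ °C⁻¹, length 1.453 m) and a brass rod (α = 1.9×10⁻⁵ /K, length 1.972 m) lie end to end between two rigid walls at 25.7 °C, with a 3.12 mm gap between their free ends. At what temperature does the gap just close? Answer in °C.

T = 77.1 °C

Gap closes when ΔL₁ + ΔL₂ = 3.12 mm = 3.12×10⁻³ m
(α₁L₁ + α₂L₂)ΔT = g
α₁L₁ + α₂L₂ = 1.6×10⁻⁵×1.453 + 1.9×10⁻⁵×1.972 = 6.0716×10⁻⁵ m/K
ΔT = 3.12×10⁻³ / 6.0716×10⁻⁵ = 51.387 K
T = 25.7 + 51.387 = 77.087 °C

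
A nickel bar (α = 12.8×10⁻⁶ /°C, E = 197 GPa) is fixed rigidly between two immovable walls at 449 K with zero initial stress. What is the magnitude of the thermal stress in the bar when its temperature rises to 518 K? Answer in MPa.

σ = 174 MPa

Fully constrained: the free strain ε = αΔT is blocked, so σ = Eε = EαΔT.
|ΔT| = 69 K
σ = 197×10⁹ × 12.8×10⁻⁶ × 69 = 1.74×10⁸ Pa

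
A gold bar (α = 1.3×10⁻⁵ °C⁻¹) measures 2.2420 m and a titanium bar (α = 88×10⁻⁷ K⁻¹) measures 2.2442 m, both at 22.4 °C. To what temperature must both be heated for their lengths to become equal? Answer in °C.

Equal length when α₁L₁ΔT − α₂L₂ΔT = L₂ − L₁ = 2.20×10⁻³ m
α₁L₁ = 2.9146×10⁻⁵, α₂L₂ = 1.974896×10⁻⁵ → Δ(αL) = 9.39704×10⁻⁶ m/K
ΔT = 2.20×10⁻³ / 9.39704×10⁻⁶ = 234.116 K, so T = 22.4 + 234.116 = 256.516 °C

T = 256.5 °C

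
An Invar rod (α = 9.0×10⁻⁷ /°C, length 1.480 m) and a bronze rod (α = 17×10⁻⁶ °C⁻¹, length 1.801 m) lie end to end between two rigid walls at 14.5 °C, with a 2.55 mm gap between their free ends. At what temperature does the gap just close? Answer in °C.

α₁L₁ = 1.332×10⁻⁶ m/K, α₂L₂ = 3.0617×10⁻⁵ m/K → total 3.1949×10⁻⁵ m/K
ΔT = g/(α₁L₁+α₂L₂) = 2.55×10⁻³ / 3.1949×10⁻⁵ = 79.815 K
T = 14.5 + 79.815 = 94.315 °C

T = 94.3 °C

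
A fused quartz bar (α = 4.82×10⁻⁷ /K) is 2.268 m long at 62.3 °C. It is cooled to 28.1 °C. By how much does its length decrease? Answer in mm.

|ΔT| = |28.1 − 62.3| = 34.2 K
ΔL = αL₀ΔT = (4.82×10⁻⁷)(2.268)(34.2) = 3.74×10⁻⁵ m

ΔL = 0.0374 mm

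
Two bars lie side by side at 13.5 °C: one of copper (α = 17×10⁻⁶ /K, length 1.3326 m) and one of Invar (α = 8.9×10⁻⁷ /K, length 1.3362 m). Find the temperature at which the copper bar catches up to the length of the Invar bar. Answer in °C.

Equal length when α₁L₁ΔT − α₂L₂ΔT = L₂ − L₁ = 3.60×10⁻³ m
α₁L₁ = 2.26542×10⁻⁵, α₂L₂ = 1.189218×10⁻⁶ → Δ(αL) = 2.1464982×10⁻⁵ m/K
ΔT = 3.60×10⁻³ / 2.1464982×10⁻⁵ = 167.715 K, so T = 13.5 + 167.715 = 181.215 °C

T = 181.2 °C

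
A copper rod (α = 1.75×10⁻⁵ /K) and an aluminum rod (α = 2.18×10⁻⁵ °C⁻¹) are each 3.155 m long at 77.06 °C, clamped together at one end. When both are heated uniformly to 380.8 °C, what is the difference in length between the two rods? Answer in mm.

4.12 mm

ΔT = 303.74 K
copper: ΔL = 1.75×10⁻⁵ × 3.155 m × 303.74 = 1.6770×10⁻² m = 16.770 mm
aluminum: ΔL = 2.18×10⁻⁵ × 3.155 m × 303.74 = 2.0891×10⁻² m = 20.891 mm
difference = 20.891 − 16.770 = 4.121 mm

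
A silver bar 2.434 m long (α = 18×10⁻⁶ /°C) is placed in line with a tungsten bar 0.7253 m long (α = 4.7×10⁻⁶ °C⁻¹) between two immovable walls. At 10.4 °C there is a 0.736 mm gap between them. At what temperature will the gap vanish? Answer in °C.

Gap closes when ΔL₁ + ΔL₂ = 0.736 mm = 7.36×10⁻⁴ m
(α₁L₁ + α₂L₂)ΔT = g
α₁L₁ + α₂L₂ = 18×10⁻⁶×2.434 + 4.7×10⁻⁶×0.7253 = 4.722091×10⁻⁵ m/K
ΔT = 7.36×10⁻⁴ / 4.722091×10⁻⁵ = 15.586 K
T = 10.4 + 15.586 = 25.986 °C

T = 26.0 °C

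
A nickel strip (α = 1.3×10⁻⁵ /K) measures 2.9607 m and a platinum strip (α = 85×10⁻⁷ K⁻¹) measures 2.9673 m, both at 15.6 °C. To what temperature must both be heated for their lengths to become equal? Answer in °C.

Equal length when α₁L₁ΔT − α₂L₂ΔT = L₂ − L₁ = 6.60×10⁻³ m
α₁L₁ = 3.84891×10⁻⁵, α₂L₂ = 2.522205×10⁻⁵ → Δ(αL) = 1.326705×10⁻⁵ m/K
ΔT = 6.60×10⁻³ / 1.326705×10⁻⁵ = 497.473 K, so T = 15.6 + 497.473 = 513.073 °C

T = 513.1 °C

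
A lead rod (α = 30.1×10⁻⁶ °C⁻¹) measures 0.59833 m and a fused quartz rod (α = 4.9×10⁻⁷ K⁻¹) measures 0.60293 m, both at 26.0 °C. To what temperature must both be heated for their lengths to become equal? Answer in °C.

L₁(1 + α₁ΔT) = L₂(1 + α₂ΔT) ⇒ ΔT = (L₂ − L₁)/(α₁L₁ − α₂L₂)
L₂ − L₁ = 0.60293 − 0.59833 = 4.60×10⁻³ m
α₁L₁ − α₂L₂ = 30.1×10⁻⁶×0.59833 − 4.9×10⁻⁷×0.60293 = 1.77142973×10⁻⁵ m/K
ΔT = 4.60×10⁻³ / 1.77142973×10⁻⁵ = 259.677 K
T = 26.0 + 259.677 = 285.677 °C

T = 285.7 °C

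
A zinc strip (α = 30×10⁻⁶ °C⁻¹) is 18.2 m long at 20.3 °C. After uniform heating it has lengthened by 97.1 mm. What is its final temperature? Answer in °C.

ΔL = αL₀ΔT ⇒ ΔT = ΔL / (αL₀)
ΔT = 97.1×10⁻³ m / (30×10⁻⁶ × 18.2 m) = 177.84 K
T = 20.3 + 177.84 = 198.14 °C

T = 198 °C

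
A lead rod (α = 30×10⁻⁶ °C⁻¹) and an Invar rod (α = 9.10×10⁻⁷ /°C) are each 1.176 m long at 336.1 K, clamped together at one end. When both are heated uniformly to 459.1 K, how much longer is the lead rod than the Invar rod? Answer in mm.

4.21 mm

ΔT = 123.0 K
lead: ΔL = 30×10⁻⁶ × 1.176 m × 123.0 = 4.3394×10⁻³ m = 4.3394 mm
Invar: ΔL = 9.10×10⁻⁷ × 1.176 m × 123.0 = 1.3163×10⁻⁴ m = 0.13163 mm
difference = 4.3394 − 0.13163 = 4.20777 mm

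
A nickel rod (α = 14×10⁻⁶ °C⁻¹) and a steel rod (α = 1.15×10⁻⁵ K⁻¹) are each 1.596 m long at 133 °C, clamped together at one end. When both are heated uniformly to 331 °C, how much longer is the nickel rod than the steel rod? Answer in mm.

ΔT = 198 K
nickel: ΔL = 14×10⁻⁶ × 1.596 m × 198 = 4.4241×10⁻³ m = 4.4241 mm
steel: ΔL = 1.15×10⁻⁵ × 1.596 m × 198 = 3.6341×10⁻³ m = 3.6341 mm
difference = 4.4241 − 3.6341 = 0.7900 mm

0.790 mm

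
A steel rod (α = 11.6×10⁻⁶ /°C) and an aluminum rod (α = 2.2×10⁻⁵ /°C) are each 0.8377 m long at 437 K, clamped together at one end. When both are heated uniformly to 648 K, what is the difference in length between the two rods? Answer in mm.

ΔT = 211 K
steel: ΔL = 11.6×10⁻⁶ × 0.8377 m × 211 = 2.0504×10⁻³ m = 2.0504 mm
aluminum: ΔL = 2.2×10⁻⁵ × 0.8377 m × 211 = 3.8886×10⁻³ m = 3.8886 mm
difference = 3.8886 − 2.0504 = 1.8382 mm

1.84 mm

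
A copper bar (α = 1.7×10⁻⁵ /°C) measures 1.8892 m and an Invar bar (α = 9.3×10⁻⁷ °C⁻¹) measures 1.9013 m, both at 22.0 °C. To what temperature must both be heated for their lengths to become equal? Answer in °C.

T = 420.7 °C

Equal length when α₁L₁ΔT − α₂L₂ΔT = L₂ − L₁ = 1.21×10⁻² m
α₁L₁ = 3.21164×10⁻⁵, α₂L₂ = 1.768209×10⁻⁶ → Δ(αL) = 3.0348191×10⁻⁵ m/K
ΔT = 1.21×10⁻² / 3.0348191×10⁻⁵ = 398.706 K, so T = 22.0 + 398.706 = 420.706 °C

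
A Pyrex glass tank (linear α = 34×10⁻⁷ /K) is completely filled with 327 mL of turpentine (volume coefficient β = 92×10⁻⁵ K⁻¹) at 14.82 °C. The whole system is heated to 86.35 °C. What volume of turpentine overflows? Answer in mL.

21.3 mL

The tank also expands: β_container ≈ 3α = 1.02×10⁻⁵ /K
Net overflow = V₀(β_liq − 3α_cont)ΔT
β − 3α = 9.20×10⁻⁴ − 1.02×10⁻⁵ = 9.098×10⁻⁴ /K; ΔT = 71.53 K
ΔV = 327 × 9.098×10⁻⁴ × 71.53 = 21.3 mL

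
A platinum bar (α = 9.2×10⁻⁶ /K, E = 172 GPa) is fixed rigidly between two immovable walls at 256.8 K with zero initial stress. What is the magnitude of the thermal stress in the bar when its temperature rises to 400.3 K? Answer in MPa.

σ = 227 MPa

Fully constrained: the free strain ε = αΔT is blocked, so σ = Eε = EαΔT.
|ΔT| = 143.5 K
σ = 172×10⁹ × 9.2×10⁻⁶ × 143.5 = 2.27×10⁸ Pa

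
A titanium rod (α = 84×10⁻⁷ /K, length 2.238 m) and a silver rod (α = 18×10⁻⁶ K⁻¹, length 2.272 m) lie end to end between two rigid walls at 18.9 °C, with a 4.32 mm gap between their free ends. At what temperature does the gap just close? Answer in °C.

Gap closes when ΔL₁ + ΔL₂ = 4.32 mm = 4.32×10⁻³ m
(α₁L₁ + α₂L₂)ΔT = g
α₁L₁ + α₂L₂ = 84×10⁻⁷×2.238 + 18×10⁻⁶×2.272 = 5.96952×10⁻⁵ m/K
ΔT = 4.32×10⁻³ / 5.96952×10⁻⁵ = 72.368 K
T = 18.9 + 72.368 = 91.268 °C

T = 91.3 °C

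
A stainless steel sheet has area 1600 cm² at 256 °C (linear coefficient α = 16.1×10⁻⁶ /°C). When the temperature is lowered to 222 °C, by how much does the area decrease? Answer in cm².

Area coefficient ≈ 2α; |ΔT| = 34 K
ΔA = 2αA₀ΔT = 2(16.1×10⁻⁶)(1600)(34) = 1.75 cm²

ΔA = 1.75 cm²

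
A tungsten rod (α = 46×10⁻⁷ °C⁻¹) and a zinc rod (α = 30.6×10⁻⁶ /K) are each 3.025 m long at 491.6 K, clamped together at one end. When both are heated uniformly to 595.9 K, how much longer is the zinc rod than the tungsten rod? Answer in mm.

8.20 mm

ΔT = 104.3 K
tungsten: ΔL = 46×10⁻⁷ × 3.025 m × 104.3 = 1.4513×10⁻³ m = 1.4513 mm
zinc: ΔL = 30.6×10⁻⁶ × 3.025 m × 104.3 = 9.6545×10⁻³ m = 9.6545 mm
difference = 9.6545 − 1.4513 = 8.2032 mm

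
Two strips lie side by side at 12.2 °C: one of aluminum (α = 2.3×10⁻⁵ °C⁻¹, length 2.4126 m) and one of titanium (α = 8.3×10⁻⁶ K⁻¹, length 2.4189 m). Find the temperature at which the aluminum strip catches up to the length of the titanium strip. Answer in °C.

L₁(1 + α₁ΔT) = L₂(1 + α₂ΔT) ⇒ ΔT = (L₂ − L₁)/(α₁L₁ − α₂L₂)
L₂ − L₁ = 2.4189 − 2.4126 = 6.30×10⁻³ m
α₁L₁ − α₂L₂ = 2.3×10⁻⁵×2.4126 − 8.3×10⁻⁶×2.4189 = 3.541293×10⁻⁵ m/K
ΔT = 6.30×10⁻³ / 3.541293×10⁻⁵ = 177.901 K
T = 12.2 + 177.901 = 190.101 °C

T = 190.1 °C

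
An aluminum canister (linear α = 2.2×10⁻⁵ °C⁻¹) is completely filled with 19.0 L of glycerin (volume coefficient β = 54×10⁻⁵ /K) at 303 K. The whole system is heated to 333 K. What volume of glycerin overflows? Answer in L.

0.270 L

The canister also expands: β_container ≈ 3α = 6.6×10⁻⁵ /K
Net overflow = V₀(β_liq − 3α_cont)ΔT
β − 3α = 5.40×10⁻⁴ − 6.6×10⁻⁵ = 4.74×10⁻⁴ /K; ΔT = 30 K
ΔV = 19.0 × 4.74×10⁻⁴ × 30 = 0.270 L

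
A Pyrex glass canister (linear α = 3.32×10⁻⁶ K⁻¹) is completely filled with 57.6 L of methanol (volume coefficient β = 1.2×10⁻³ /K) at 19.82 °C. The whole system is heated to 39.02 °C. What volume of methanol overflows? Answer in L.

1.32 L

The canister also expands: β_container ≈ 3α = 9.96×10⁻⁶ /K
Net overflow = V₀(β_liq − 3α_cont)ΔT
β − 3α = 1.20×10⁻³ − 9.96×10⁻⁶ = 1.19004×10⁻³ /K; ΔT = 19.20 K
ΔV = 57.6 × 1.19004×10⁻³ × 19.20 = 1.32 L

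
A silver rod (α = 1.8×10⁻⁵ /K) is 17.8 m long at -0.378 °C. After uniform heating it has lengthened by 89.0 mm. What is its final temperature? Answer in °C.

T = 277 °C

ΔL = αL₀ΔT ⇒ ΔT = ΔL / (αL₀)
ΔT = 89.0×10⁻³ m / (1.8×10⁻⁵ × 17.8 m) = 277.778 K
T = -0.378 + 277.778 = 277.400 °C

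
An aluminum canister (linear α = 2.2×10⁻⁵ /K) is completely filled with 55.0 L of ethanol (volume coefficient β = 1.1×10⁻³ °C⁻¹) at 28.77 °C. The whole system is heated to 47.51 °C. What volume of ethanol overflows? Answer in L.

The canister also expands: β_container ≈ 3α = 6.6×10⁻⁵ /K
Net overflow = V₀(β_liq − 3α_cont)ΔT
β − 3α = 1.10×10⁻³ − 6.6×10⁻⁵ = 1.034×10⁻³ /K; ΔT = 18.74 K
ΔV = 55.0 × 1.034×10⁻³ × 18.74 = 1.07 L

1.07 L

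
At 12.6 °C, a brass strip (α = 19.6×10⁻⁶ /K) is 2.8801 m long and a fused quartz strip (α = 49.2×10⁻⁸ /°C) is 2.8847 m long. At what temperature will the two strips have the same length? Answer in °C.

Equal length when α₁L₁ΔT − α₂L₂ΔT = L₂ − L₁ = 4.60×10⁻³ m
α₁L₁ = 5.644996×10⁻⁵, α₂L₂ = 1.4192724×10⁻⁶ → Δ(αL) = 5.50306876×10⁻⁵ m/K
ΔT = 4.60×10⁻³ / 5.50306876×10⁻⁵ = 83.5897 K, so T = 12.6 + 83.5897 = 96.1897 °C

T = 96.19 °C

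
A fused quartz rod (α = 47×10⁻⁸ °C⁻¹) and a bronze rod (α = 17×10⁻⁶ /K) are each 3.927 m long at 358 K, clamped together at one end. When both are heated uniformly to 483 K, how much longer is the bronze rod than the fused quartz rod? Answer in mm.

8.11 mm

ΔT = 125 K
fused quartz: ΔL = 47×10⁻⁸ × 3.927 m × 125 = 2.3071×10⁻⁴ m = 0.23071 mm
bronze: ΔL = 17×10⁻⁶ × 3.927 m × 125 = 8.3449×10⁻³ m = 8.3449 mm
difference = 8.3449 − 0.23071 = 8.11419 mm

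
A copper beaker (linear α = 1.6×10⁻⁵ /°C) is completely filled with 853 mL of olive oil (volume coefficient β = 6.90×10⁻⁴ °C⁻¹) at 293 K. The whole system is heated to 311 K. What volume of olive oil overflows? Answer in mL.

The beaker also expands: β_container ≈ 3α = 4.8×10⁻⁵ /K
Net overflow = V₀(β_liq − 3α_cont)ΔT
β − 3α = 6.90×10⁻⁴ − 4.8×10⁻⁵ = 6.42×10⁻⁴ /K; ΔT = 18 K
ΔV = 853 × 6.42×10⁻⁴ × 18 = 9.86 mL

9.86 mL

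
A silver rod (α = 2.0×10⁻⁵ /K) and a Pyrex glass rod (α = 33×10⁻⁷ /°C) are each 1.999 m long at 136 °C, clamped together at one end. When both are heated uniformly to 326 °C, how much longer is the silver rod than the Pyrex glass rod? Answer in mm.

6.34 mm

ΔT = 190 K
silver: ΔL = 2.0×10⁻⁵ × 1.999 m × 190 = 7.5962×10⁻³ m = 7.5962 mm
Pyrex glass: ΔL = 33×10⁻⁷ × 1.999 m × 190 = 1.2534×10⁻³ m = 1.2534 mm
difference = 7.5962 − 1.2534 = 6.3428 mm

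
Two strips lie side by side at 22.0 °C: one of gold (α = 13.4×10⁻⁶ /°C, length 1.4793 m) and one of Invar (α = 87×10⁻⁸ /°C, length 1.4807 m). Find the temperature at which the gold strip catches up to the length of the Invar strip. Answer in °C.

L₁(1 + α₁ΔT) = L₂(1 + α₂ΔT) ⇒ ΔT = (L₂ − L₁)/(α₁L₁ − α₂L₂)
L₂ − L₁ = 1.4807 − 1.4793 = 1.40×10⁻³ m
α₁L₁ − α₂L₂ = 13.4×10⁻⁶×1.4793 − 87×10⁻⁸×1.4807 = 1.8534411×10⁻⁵ m/K
ΔT = 1.40×10⁻³ / 1.8534411×10⁻⁵ = 75.5352 K
T = 22.0 + 75.5352 = 97.5352 °C

T = 97.54 °C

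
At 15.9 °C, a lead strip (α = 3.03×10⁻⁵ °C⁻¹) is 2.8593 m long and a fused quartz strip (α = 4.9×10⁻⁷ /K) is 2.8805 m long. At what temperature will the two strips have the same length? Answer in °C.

T = 264.7 °C

L₁(1 + α₁ΔT) = L₂(1 + α₂ΔT) ⇒ ΔT = (L₂ − L₁)/(α₁L₁ − α₂L₂)
L₂ − L₁ = 2.8805 − 2.8593 = 2.12×10⁻² m
α₁L₁ − α₂L₂ = 3.03×10⁻⁵×2.8593 − 4.9×10⁻⁷×2.8805 = 8.5225345×10⁻⁵ m/K
ΔT = 2.12×10⁻² / 8.5225345×10⁻⁵ = 248.752 K
T = 15.9 + 248.752 = 264.652 °C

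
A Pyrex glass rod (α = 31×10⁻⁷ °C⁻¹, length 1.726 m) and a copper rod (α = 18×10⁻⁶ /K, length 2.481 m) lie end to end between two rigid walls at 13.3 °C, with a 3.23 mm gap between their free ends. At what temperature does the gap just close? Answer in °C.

T = 77.9 °C

α₁L₁ = 5.3506×10⁻⁶ m/K, α₂L₂ = 4.4658×10⁻⁵ m/K → total 5.00086×10⁻⁵ m/K
ΔT = g/(α₁L₁+α₂L₂) = 3.23×10⁻³ / 5.00086×10⁻⁵ = 64.589 K
T = 13.3 + 64.589 = 77.889 °C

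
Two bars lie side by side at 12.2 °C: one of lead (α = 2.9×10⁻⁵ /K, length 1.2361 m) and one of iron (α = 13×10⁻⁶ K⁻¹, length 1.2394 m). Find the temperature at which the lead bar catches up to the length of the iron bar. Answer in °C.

L₁(1 + α₁ΔT) = L₂(1 + α₂ΔT) ⇒ ΔT = (L₂ − L₁)/(α₁L₁ − α₂L₂)
L₂ − L₁ = 1.2394 − 1.2361 = 3.30×10⁻³ m
α₁L₁ − α₂L₂ = 2.9×10⁻⁵×1.2361 − 13×10⁻⁶×1.2394 = 1.97347×10⁻⁵ m/K
ΔT = 3.30×10⁻³ / 1.97347×10⁻⁵ = 167.218 K
T = 12.2 + 167.218 = 179.418 °C

T = 179.4 °C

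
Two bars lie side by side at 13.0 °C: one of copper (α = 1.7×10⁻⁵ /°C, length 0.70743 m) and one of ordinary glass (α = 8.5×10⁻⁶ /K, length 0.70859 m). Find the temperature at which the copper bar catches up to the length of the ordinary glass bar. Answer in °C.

Equal length when α₁L₁ΔT − α₂L₂ΔT = L₂ − L₁ = 1.16×10⁻³ m
α₁L₁ = 1.202631×10⁻⁵, α₂L₂ = 6.023015×10⁻⁶ → Δ(αL) = 6.003295×10⁻⁶ m/K
ΔT = 1.16×10⁻³ / 6.003295×10⁻⁶ = 193.227 K, so T = 13.0 + 193.227 = 206.227 °C

T = 206.2 °C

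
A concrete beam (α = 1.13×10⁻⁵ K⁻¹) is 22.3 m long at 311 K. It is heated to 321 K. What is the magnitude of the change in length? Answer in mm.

ΔL = 2.52 mm

|ΔT| = |321 − 311| = 10 K
ΔL = αL₀ΔT = (1.13×10⁻⁵)(22.3)(10) = 2.52×10⁻³ m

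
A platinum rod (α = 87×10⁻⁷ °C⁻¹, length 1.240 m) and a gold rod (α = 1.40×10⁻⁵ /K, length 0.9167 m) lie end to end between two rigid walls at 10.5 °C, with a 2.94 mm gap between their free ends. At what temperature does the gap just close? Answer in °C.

Gap closes when ΔL₁ + ΔL₂ = 2.94 mm = 2.94×10⁻³ m
(α₁L₁ + α₂L₂)ΔT = g
α₁L₁ + α₂L₂ = 87×10⁻⁷×1.240 + 1.40×10⁻⁵×0.9167 = 2.36218×10⁻⁵ m/K
ΔT = 2.94×10⁻³ / 2.36218×10⁻⁵ = 124.46 K
T = 10.5 + 124.46 = 134.96 °C

T = 135 °C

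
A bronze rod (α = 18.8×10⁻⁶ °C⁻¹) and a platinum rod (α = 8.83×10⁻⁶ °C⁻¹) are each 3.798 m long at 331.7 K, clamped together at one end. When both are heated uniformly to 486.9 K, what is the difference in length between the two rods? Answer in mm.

ΔT = 155.2 K
bronze: ΔL = 18.8×10⁻⁶ × 3.798 m × 155.2 = 1.1082×10⁻² m = 11.082 mm
platinum: ΔL = 8.83×10⁻⁶ × 3.798 m × 155.2 = 5.2048×10⁻³ m = 5.2048 mm
difference = 11.082 − 5.2048 = 5.8772 mm

5.88 mm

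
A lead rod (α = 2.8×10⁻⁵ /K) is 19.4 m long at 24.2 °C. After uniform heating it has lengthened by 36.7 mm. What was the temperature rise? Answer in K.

ΔL = αL₀ΔT ⇒ ΔT = ΔL / (αL₀)
ΔT = 36.7×10⁻³ m / (2.8×10⁻⁵ × 19.4 m) = 67.563 K

ΔT = 67.6 K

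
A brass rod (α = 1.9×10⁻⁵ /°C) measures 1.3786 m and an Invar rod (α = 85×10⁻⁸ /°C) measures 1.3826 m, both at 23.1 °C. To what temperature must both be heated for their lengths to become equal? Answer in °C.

T = 183.0 °C

Equal length when α₁L₁ΔT − α₂L₂ΔT = L₂ − L₁ = 4.00×10⁻³ m
α₁L₁ = 2.61934×10⁻⁵, α₂L₂ = 1.17521×10⁻⁶ → Δ(αL) = 2.501819×10⁻⁵ m/K
ΔT = 4.00×10⁻³ / 2.501819×10⁻⁵ = 159.884 K, so T = 23.1 + 159.884 = 182.984 °C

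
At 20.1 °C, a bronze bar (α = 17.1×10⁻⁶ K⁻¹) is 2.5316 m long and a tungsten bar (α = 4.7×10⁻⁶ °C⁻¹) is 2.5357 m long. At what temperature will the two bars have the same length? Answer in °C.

T = 150.8 °C

Equal length when α₁L₁ΔT − α₂L₂ΔT = L₂ − L₁ = 4.10×10⁻³ m
α₁L₁ = 4.329036×10⁻⁵, α₂L₂ = 1.191779×10⁻⁵ → Δ(αL) = 3.137257×10⁻⁵ m/K
ΔT = 4.10×10⁻³ / 3.137257×10⁻⁵ = 130.687 K, so T = 20.1 + 130.687 = 150.787 °C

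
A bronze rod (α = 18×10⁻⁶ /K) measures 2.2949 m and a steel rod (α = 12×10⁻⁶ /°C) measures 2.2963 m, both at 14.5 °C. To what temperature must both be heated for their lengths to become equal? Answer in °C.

Equal length when α₁L₁ΔT − α₂L₂ΔT = L₂ − L₁ = 1.40×10⁻³ m
α₁L₁ = 4.13082×10⁻⁵, α₂L₂ = 2.75556×10⁻⁵ → Δ(αL) = 1.37526×10⁻⁵ m/K
ΔT = 1.40×10⁻³ / 1.37526×10⁻⁵ = 101.799 K, so T = 14.5 + 101.799 = 116.299 °C

T = 116.3 °C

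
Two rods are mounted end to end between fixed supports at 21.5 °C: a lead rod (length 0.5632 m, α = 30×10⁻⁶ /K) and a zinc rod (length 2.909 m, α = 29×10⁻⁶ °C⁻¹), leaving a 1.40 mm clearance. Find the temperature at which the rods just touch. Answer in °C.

T = 35.3 °C

α₁L₁ = 1.6896×10⁻⁵ m/K, α₂L₂ = 8.4361×10⁻⁵ m/K → total 1.01257×10⁻⁴ m/K
ΔT = g/(α₁L₁+α₂L₂) = 1.40×10⁻³ / 1.01257×10⁻⁴ = 13.826 K
T = 21.5 + 13.826 = 35.326 °C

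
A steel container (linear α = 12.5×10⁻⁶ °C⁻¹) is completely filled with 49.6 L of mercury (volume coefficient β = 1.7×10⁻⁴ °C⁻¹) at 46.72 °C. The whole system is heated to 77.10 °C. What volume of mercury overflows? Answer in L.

0.200 L

The container also expands: β_container ≈ 3α = 3.75×10⁻⁵ /K
Net overflow = V₀(β_liq − 3α_cont)ΔT
β − 3α = 1.70×10⁻⁴ − 3.75×10⁻⁵ = 1.325×10⁻⁴ /K; ΔT = 30.38 K
ΔV = 49.6 × 1.325×10⁻⁴ × 30.38 = 0.200 L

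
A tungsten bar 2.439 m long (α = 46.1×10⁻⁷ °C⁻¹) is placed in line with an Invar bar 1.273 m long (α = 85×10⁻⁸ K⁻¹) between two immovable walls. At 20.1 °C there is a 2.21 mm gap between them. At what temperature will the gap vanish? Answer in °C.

Gap closes when ΔL₁ + ΔL₂ = 2.21 mm = 2.21×10⁻³ m
(α₁L₁ + α₂L₂)ΔT = g
α₁L₁ + α₂L₂ = 46.1×10⁻⁷×2.439 + 85×10⁻⁸×1.273 = 1.232584×10⁻⁵ m/K
ΔT = 2.21×10⁻³ / 1.232584×10⁻⁵ = 179.30 K
T = 20.1 + 179.30 = 199.40 °C

T = 199 °C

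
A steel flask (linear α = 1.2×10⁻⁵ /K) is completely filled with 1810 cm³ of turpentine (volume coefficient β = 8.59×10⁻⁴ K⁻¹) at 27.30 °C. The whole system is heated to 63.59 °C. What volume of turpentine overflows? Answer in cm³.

The flask also expands: β_container ≈ 3α = 3.6×10⁻⁵ /K
Net overflow = V₀(β_liq − 3α_cont)ΔT
β − 3α = 8.59×10⁻⁴ − 3.6×10⁻⁵ = 8.23×10⁻⁴ /K; ΔT = 36.29 K
ΔV = 1810 × 8.23×10⁻⁴ × 36.29 = 54.1 cm³

54.1 cm³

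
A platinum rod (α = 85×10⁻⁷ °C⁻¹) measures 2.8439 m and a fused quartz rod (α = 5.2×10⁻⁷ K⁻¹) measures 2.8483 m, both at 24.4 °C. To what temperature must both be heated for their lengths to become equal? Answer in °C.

T = 218.3 °C

Equal length when α₁L₁ΔT − α₂L₂ΔT = L₂ − L₁ = 4.40×10⁻³ m
α₁L₁ = 2.417315×10⁻⁵, α₂L₂ = 1.481116×10⁻⁶ → Δ(αL) = 2.2692034×10⁻⁵ m/K
ΔT = 4.40×10⁻³ / 2.2692034×10⁻⁵ = 193.901 K, so T = 24.4 + 193.901 = 218.301 °C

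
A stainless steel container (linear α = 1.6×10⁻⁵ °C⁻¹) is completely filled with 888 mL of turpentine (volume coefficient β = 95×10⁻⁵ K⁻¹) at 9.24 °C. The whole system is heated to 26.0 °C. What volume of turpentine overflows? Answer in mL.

The container also expands: β_container ≈ 3α = 4.8×10⁻⁵ /K
Net overflow = V₀(β_liq − 3α_cont)ΔT
β − 3α = 9.50×10⁻⁴ − 4.8×10⁻⁵ = 9.02×10⁻⁴ /K; ΔT = 16.76 K
ΔV = 888 × 9.02×10⁻⁴ × 16.76 = 13.4 mL

13.4 mL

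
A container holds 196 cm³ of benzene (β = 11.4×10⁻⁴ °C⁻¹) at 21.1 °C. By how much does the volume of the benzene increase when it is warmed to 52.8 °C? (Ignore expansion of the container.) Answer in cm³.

|ΔT| = |52.8 − 21.1| = 31.7 K
ΔV = βV₀ΔT = (11.4×10⁻⁴)(196)(31.7) = 7.08 cm³

ΔV = 7.08 cm³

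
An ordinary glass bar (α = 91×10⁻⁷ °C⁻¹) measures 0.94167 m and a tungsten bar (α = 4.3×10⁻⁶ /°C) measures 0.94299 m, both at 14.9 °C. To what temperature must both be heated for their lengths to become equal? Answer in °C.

T = 307.3 °C

L₁(1 + α₁ΔT) = L₂(1 + α₂ΔT) ⇒ ΔT = (L₂ − L₁)/(α₁L₁ − α₂L₂)
L₂ − L₁ = 0.94299 − 0.94167 = 1.32×10⁻³ m
α₁L₁ − α₂L₂ = 91×10⁻⁷×0.94167 − 4.3×10⁻⁶×0.94299 = 4.51434×10⁻⁶ m/K
ΔT = 1.32×10⁻³ / 4.51434×10⁻⁶ = 292.402 K
T = 14.9 + 292.402 = 307.302 °C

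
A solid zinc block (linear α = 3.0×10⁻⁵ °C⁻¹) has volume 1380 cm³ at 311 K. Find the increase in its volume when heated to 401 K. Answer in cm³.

ΔV = 11.2 cm³

Isotropic solid: β ≈ 3α = 9.0×10⁻⁵ /K; ΔT = 90 K
ΔV = 3αV₀ΔT = 3(3.0×10⁻⁵)(1380)(90) = 11.2 cm³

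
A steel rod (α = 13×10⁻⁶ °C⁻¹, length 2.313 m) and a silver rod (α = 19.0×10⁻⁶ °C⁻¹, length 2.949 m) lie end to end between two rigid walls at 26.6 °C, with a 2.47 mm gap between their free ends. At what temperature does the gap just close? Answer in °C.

T = 55.3 °C

α₁L₁ = 3.0069×10⁻⁵ m/K, α₂L₂ = 5.6031×10⁻⁵ m/K → total 8.61×10⁻⁵ m/K
ΔT = g/(α₁L₁+α₂L₂) = 2.47×10⁻³ / 8.61×10⁻⁵ = 28.688 K
T = 26.6 + 28.688 = 55.288 °C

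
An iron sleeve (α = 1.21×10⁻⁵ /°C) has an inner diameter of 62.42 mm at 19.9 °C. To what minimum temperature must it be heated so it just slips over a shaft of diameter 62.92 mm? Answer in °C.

T = 682 °C

Required Δd = 62.92 − 62.42 = 0.50 mm
Δd = αd₀ΔT ⇒ ΔT = Δd/(αd₀) = 0.50 / (1.21×10⁻⁵ × 62.42) = 662.00 K
T_min = 19.9 + 662.00 = 681.90 °C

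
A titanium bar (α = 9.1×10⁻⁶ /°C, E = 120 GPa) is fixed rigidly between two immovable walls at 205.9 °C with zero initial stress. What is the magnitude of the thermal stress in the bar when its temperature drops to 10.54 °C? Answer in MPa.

Fully constrained: the free strain ε = αΔT is blocked, so σ = Eε = EαΔT.
|ΔT| = 195.36 K
σ = 120×10⁹ × 9.1×10⁻⁶ × 195.36 = 2.13×10⁸ Pa

σ = 213 MPa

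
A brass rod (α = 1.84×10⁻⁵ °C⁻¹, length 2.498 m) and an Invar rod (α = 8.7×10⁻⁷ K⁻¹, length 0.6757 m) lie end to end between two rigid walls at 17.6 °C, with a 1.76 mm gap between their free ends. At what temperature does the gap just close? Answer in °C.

T = 55.4 °C

Gap closes when ΔL₁ + ΔL₂ = 1.76 mm = 1.76×10⁻³ m
(α₁L₁ + α₂L₂)ΔT = g
α₁L₁ + α₂L₂ = 1.84×10⁻⁵×2.498 + 8.7×10⁻⁷×0.6757 = 4.6551059×10⁻⁵ m/K
ΔT = 1.76×10⁻³ / 4.6551059×10⁻⁵ = 37.808 K
T = 17.6 + 37.808 = 55.408 °C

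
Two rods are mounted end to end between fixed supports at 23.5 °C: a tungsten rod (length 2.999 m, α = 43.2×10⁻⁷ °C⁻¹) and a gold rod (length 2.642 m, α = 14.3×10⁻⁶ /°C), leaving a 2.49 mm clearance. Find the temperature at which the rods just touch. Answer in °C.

T = 72.6 °C

Gap closes when ΔL₁ + ΔL₂ = 2.49 mm = 2.49×10⁻³ m
(α₁L₁ + α₂L₂)ΔT = g
α₁L₁ + α₂L₂ = 43.2×10⁻⁷×2.999 + 14.3×10⁻⁶×2.642 = 5.073628×10⁻⁵ m/K
ΔT = 2.49×10⁻³ / 5.073628×10⁻⁵ = 49.077 K
T = 23.5 + 49.077 = 72.577 °C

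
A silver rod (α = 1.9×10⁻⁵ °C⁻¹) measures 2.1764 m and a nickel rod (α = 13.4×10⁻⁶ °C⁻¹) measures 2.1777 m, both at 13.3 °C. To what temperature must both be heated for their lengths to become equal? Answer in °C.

T = 120.1 °C

Equal length when α₁L₁ΔT − α₂L₂ΔT = L₂ − L₁ = 1.30×10⁻³ m
α₁L₁ = 4.13516×10⁻⁵, α₂L₂ = 2.918118×10⁻⁵ → Δ(αL) = 1.217042×10⁻⁵ m/K
ΔT = 1.30×10⁻³ / 1.217042×10⁻⁵ = 106.816 K, so T = 13.3 + 106.816 = 120.116 °C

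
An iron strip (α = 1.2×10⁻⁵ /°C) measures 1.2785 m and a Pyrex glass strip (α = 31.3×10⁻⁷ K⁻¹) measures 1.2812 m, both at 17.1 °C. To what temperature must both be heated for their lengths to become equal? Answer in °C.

T = 255.4 °C

Equal length when α₁L₁ΔT − α₂L₂ΔT = L₂ − L₁ = 2.70×10⁻³ m
α₁L₁ = 1.5342×10⁻⁵, α₂L₂ = 4.010156×10⁻⁶ → Δ(αL) = 1.1331844×10⁻⁵ m/K
ΔT = 2.70×10⁻³ / 1.1331844×10⁻⁵ = 238.267 K, so T = 17.1 + 238.267 = 255.367 °C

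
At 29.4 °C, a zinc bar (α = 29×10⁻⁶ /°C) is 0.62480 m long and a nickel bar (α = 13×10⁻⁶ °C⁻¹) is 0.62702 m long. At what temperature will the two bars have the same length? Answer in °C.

T = 252.1 °C

Equal length when α₁L₁ΔT − α₂L₂ΔT = L₂ − L₁ = 2.22×10⁻³ m
α₁L₁ = 1.81192×10⁻⁵, α₂L₂ = 8.15126×10⁻⁶ → Δ(αL) = 9.96794×10⁻⁶ m/K
ΔT = 2.22×10⁻³ / 9.96794×10⁻⁶ = 222.714 K, so T = 29.4 + 222.714 = 252.114 °C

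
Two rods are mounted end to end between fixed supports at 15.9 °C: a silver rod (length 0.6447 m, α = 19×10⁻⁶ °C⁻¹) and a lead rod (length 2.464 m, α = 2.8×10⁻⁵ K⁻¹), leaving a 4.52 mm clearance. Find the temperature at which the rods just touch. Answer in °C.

T = 71.5 °C

Gap closes when ΔL₁ + ΔL₂ = 4.52 mm = 4.52×10⁻³ m
(α₁L₁ + α₂L₂)ΔT = g
α₁L₁ + α₂L₂ = 19×10⁻⁶×0.6447 + 2.8×10⁻⁵×2.464 = 8.12413×10⁻⁵ m/K
ΔT = 4.52×10⁻³ / 8.12413×10⁻⁵ = 55.637 K
T = 15.9 + 55.637 = 71.537 °C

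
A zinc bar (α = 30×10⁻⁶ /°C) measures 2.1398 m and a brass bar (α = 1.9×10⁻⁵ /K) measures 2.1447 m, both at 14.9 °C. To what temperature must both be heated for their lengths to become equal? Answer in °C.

Equal length when α₁L₁ΔT − α₂L₂ΔT = L₂ − L₁ = 4.90×10⁻³ m
α₁L₁ = 6.4194×10⁻⁵, α₂L₂ = 4.07493×10⁻⁵ → Δ(αL) = 2.34447×10⁻⁵ m/K
ΔT = 4.90×10⁻³ / 2.34447×10⁻⁵ = 209.002 K, so T = 14.9 + 209.002 = 223.902 °C

T = 223.9 °C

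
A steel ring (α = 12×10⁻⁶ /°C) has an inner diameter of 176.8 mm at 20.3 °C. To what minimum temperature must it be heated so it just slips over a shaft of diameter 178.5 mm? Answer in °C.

Required Δd = 178.5 − 176.8 = 1.7 mm
Δd = αd₀ΔT ⇒ ΔT = Δd/(αd₀) = 1.7 / (12×10⁻⁶ × 176.8) = 801.28 K
T_min = 20.3 + 801.28 = 821.58 °C

T = 822 °C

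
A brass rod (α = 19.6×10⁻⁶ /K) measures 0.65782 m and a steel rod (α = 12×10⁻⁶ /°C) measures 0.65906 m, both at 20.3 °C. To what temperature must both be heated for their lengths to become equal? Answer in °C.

T = 269.1 °C

Equal length when α₁L₁ΔT − α₂L₂ΔT = L₂ − L₁ = 1.24×10⁻³ m
α₁L₁ = 1.2893272×10⁻⁵, α₂L₂ = 7.90872×10⁻⁶ → Δ(αL) = 4.984552×10⁻⁶ m/K
ΔT = 1.24×10⁻³ / 4.984552×10⁻⁶ = 248.769 K, so T = 20.3 + 248.769 = 269.069 °C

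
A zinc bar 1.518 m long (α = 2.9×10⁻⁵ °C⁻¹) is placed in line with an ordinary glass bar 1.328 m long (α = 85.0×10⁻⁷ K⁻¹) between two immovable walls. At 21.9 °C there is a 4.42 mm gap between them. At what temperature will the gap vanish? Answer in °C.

α₁L₁ = 4.4022×10⁻⁵ m/K, α₂L₂ = 1.1288×10⁻⁵ m/K → total 5.531×10⁻⁵ m/K
ΔT = g/(α₁L₁+α₂L₂) = 4.42×10⁻³ / 5.531×10⁻⁵ = 79.91 K
T = 21.9 + 79.91 = 101.81 °C

T = 102 °C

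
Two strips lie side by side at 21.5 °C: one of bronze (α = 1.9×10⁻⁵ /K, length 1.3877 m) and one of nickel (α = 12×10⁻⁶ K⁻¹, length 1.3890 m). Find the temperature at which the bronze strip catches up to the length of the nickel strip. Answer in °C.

T = 155.5 °C

Equal length when α₁L₁ΔT − α₂L₂ΔT = L₂ − L₁ = 1.30×10⁻³ m
α₁L₁ = 2.63663×10⁻⁵, α₂L₂ = 1.6668×10⁻⁵ → Δ(αL) = 9.6983×10⁻⁶ m/K
ΔT = 1.30×10⁻³ / 9.6983×10⁻⁶ = 134.044 K, so T = 21.5 + 134.044 = 155.544 °C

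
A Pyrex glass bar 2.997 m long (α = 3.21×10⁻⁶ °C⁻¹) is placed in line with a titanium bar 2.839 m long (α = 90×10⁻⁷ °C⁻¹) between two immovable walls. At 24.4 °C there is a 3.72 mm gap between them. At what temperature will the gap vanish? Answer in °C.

α₁L₁ = 9.62037×10⁻⁶ m/K, α₂L₂ = 2.5551×10⁻⁵ m/K → total 3.517137×10⁻⁵ m/K
ΔT = g/(α₁L₁+α₂L₂) = 3.72×10⁻³ / 3.517137×10⁻⁵ = 105.77 K
T = 24.4 + 105.77 = 130.17 °C

T = 130 °C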